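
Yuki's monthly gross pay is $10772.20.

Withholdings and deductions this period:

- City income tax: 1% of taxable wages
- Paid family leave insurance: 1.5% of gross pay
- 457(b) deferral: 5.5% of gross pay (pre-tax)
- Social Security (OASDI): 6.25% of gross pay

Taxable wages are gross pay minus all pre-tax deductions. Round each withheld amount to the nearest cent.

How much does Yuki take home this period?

$9243.09

457(b) deferral: $10772.20 × 0.055 = $592.47
Taxable wages = $10772.20 − $592.47 = $10179.73
City income tax: $10179.73 × 0.01 = $101.80
Paid family leave insurance: $10772.20 × 0.015 = $161.58
Social Security (OASDI): $10772.20 × 0.0625 = $673.26
Total deductions = $592.47 + $101.80 + $161.58 + $673.26 = $1529.11
Net pay = $10772.20 − $1529.11 = $9243.09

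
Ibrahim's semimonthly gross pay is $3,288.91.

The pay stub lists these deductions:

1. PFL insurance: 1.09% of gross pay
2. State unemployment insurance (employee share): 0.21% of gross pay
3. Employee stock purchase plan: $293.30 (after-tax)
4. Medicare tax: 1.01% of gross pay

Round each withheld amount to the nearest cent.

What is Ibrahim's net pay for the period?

PFL insurance: $3,288.91 × 0.0109 = $35.85
State unemployment insurance (employee share): $3,288.91 × 0.0021 = $6.91
Medicare tax: $3,288.91 × 0.0101 = $33.22
Employee stock purchase plan: $293.30
Total deductions = $35.85 + $6.91 + $33.22 + $293.30 = $369.28
Net pay = $3,288.91 − $369.28 = $2,919.63

$2,919.63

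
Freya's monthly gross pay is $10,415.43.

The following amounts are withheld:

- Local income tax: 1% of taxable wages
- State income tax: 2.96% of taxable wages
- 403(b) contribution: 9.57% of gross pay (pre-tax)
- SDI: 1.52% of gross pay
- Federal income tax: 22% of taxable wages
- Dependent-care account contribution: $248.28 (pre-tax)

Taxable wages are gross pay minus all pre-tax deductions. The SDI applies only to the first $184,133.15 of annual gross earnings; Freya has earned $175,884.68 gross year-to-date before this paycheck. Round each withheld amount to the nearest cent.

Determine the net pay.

Dependent-care account contribution: $248.28
403(b) contribution: $10,415.43 × 0.0957 = $996.76
Pre-tax total = $248.28 + $996.76 = $1,245.04
Taxable wages = $10,415.43 − $1,245.04 = $9,170.39
Local income tax: $9,170.39 × 0.01 = $91.70
Federal income tax: $9,170.39 × 0.22 = $2,017.49
State income tax: $9,170.39 × 0.0296 = $271.44
SDI: only $184,133.15 − $175,884.68 = $8,248.47 of this check is subject → $8,248.47 × 0.0152 = $125.38
Total deductions = $248.28 + $996.76 + $91.70 + $2,017.49 + $271.44 + $125.38 = $3,751.05
Net pay = $10,415.43 − $3,751.05 = $6,664.38

$6,664.38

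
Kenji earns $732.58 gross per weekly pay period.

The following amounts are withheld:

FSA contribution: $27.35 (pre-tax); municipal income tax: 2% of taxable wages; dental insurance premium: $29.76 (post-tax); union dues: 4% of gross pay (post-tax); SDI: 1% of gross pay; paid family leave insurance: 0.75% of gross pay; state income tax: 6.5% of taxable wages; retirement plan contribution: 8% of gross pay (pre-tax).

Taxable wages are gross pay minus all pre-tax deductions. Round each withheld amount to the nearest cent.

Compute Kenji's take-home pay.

FSA contribution: $27.35
Retirement plan contribution: $732.58 × 0.08 = $58.61
Pre-tax total = $27.35 + $58.61 = $85.96
Taxable wages = $732.58 − $85.96 = $646.62
State income tax: $646.62 × 0.065 = $42.03
Municipal income tax: $646.62 × 0.02 = $12.93
SDI: $732.58 × 0.01 = $7.33
Paid family leave insurance: $732.58 × 0.0075 = $5.49
Dental insurance premium: $29.76
Union dues: $732.58 × 0.04 = $29.30
Total deductions = $27.35 + $58.61 + $42.03 + $12.93 + $7.33 + $5.49 + $29.76 + $29.30 = $212.80
Net pay = $732.58 − $212.80 = $519.78

$519.78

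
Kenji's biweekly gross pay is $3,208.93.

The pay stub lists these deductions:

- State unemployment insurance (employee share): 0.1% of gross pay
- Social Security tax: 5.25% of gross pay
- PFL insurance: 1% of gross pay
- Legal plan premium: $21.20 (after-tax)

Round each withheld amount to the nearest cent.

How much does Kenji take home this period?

$2,983.96

Social Security tax: $3,208.93 × 0.0525 = $168.47
PFL insurance: $3,208.93 × 0.01 = $32.09
State unemployment insurance (employee share): $3,208.93 × 0.001 = $3.21
Legal plan premium: $21.20
Total deductions = $168.47 + $32.09 + $3.21 + $21.20 = $224.97
Net pay = $3,208.93 − $224.97 = $2,983.96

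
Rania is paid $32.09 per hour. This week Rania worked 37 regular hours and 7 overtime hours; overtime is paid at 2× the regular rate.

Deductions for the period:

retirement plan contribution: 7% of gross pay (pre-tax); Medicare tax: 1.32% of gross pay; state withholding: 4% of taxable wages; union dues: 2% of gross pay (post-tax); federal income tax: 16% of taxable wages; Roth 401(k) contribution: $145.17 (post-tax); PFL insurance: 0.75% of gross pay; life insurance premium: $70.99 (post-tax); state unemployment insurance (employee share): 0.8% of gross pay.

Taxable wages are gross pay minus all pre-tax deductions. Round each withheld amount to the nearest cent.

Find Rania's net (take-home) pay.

Regular pay: 37 × $32.09 = $1,187.33
Overtime pay: 7 × $32.09 × 2 = $449.26
Gross pay = $1,187.33 + $449.26 = $1,636.59
Retirement plan contribution: $1,636.59 × 0.07 = $114.56
Taxable wages = $1,636.59 − $114.56 = $1,522.03
Federal income tax: $1,522.03 × 0.16 = $243.52
State withholding: $1,522.03 × 0.04 = $60.88
PFL insurance: $1,636.59 × 0.0075 = $12.27
State unemployment insurance (employee share): $1,636.59 × 0.008 = $13.09
Medicare tax: $1,636.59 × 0.0132 = $21.60
Union dues: $1,636.59 × 0.02 = $32.73
Roth 401(k) contribution: $145.17
Life insurance premium: $70.99
Total deductions = $114.56 + $243.52 + $60.88 + $12.27 + $13.09 + $21.60 + $32.73 + $145.17 + $70.99 = $714.81
Net pay = $1,636.59 − $714.81 = $921.78

$921.78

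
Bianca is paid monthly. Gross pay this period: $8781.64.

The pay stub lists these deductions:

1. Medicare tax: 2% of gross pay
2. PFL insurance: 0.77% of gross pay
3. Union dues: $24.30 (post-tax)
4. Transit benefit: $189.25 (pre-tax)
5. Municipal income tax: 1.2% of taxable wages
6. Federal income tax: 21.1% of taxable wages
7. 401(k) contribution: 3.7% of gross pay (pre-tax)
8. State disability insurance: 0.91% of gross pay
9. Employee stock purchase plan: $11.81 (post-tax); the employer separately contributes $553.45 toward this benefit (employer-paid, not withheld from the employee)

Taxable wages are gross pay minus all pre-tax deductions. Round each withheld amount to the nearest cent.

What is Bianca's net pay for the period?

Transit benefit: $189.25
401(k) contribution: $8781.64 × 0.037 = $324.92
Pre-tax total = $189.25 + $324.92 = $514.17
Taxable wages = $8781.64 − $514.17 = $8267.47
Federal income tax: $8267.47 × 0.211 = $1744.44
Municipal income tax: $8267.47 × 0.012 = $99.21
State disability insurance: $8781.64 × 0.0091 = $79.91
Medicare tax: $8781.64 × 0.02 = $175.63
PFL insurance: $8781.64 × 0.0077 = $67.62
Employee stock purchase plan: $11.81
Union dues: $24.30
(Employer's $553.45 toward employee stock purchase plan is not withheld from the employee.)
Total deductions = $189.25 + $324.92 + $1744.44 + $99.21 + $79.91 + $175.63 + $67.62 + $11.81 + $24.30 = $2717.09
Net pay = $8781.64 − $2717.09 = $6064.55

$6064.55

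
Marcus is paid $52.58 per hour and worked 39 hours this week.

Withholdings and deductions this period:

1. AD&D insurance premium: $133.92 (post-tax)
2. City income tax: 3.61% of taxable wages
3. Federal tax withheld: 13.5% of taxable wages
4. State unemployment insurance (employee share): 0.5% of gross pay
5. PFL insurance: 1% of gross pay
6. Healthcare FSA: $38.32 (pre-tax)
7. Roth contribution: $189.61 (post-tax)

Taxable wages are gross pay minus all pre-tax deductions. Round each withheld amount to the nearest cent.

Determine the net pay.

$1,313.71

Gross pay: 39 × $52.58 = $2,050.62
Healthcare FSA: $38.32
Taxable wages = $2,050.62 − $38.32 = $2,012.30
Federal tax withheld: $2,012.30 × 0.135 = $271.66
City income tax: $2,012.30 × 0.0361 = $72.64
State unemployment insurance (employee share): $2,050.62 × 0.005 = $10.25
PFL insurance: $2,050.62 × 0.01 = $20.51
Roth contribution: $189.61
AD&D insurance premium: $133.92
Total deductions = $38.32 + $271.66 + $72.64 + $10.25 + $20.51 + $189.61 + $133.92 = $736.91
Net pay = $2,050.62 − $736.91 = $1,313.71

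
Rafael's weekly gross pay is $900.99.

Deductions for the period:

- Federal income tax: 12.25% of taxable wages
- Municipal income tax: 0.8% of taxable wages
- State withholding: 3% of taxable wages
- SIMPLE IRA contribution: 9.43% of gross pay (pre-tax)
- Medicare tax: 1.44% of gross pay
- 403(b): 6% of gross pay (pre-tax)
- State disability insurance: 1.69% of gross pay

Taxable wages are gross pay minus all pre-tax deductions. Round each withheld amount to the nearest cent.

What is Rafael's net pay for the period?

$611.47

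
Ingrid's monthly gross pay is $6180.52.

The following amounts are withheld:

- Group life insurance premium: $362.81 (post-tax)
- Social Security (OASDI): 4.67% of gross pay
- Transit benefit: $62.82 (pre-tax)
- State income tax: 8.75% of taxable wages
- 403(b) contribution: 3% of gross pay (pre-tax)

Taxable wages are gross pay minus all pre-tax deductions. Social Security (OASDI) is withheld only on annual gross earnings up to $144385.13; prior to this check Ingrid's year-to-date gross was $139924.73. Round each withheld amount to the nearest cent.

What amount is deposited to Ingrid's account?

Transit benefit: $62.82
403(b) contribution: $6180.52 × 0.03 = $185.42
Pre-tax total = $62.82 + $185.42 = $248.24
Taxable wages = $6180.52 − $248.24 = $5932.28
State income tax: $5932.28 × 0.0875 = $519.07
Social Security (OASDI): only $144385.13 − $139924.73 = $4460.40 of this check is subject → $4460.40 × 0.0467 = $208.30
Group life insurance premium: $362.81
Total deductions = $62.82 + $185.42 + $519.07 + $208.30 + $362.81 = $1338.42
Net pay = $6180.52 − $1338.42 = $4842.10

$4842.10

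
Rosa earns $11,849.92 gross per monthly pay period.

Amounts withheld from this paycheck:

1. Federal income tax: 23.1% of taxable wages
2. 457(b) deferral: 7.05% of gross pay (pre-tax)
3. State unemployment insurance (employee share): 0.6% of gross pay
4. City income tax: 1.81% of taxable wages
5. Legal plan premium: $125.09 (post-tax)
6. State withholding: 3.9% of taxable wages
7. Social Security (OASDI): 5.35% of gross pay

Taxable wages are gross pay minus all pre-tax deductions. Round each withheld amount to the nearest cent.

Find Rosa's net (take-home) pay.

457(b) deferral: $11,849.92 × 0.0705 = $835.42
Taxable wages = $11,849.92 − $835.42 = $11,014.50
Federal income tax: $11,014.50 × 0.231 = $2,544.35
State withholding: $11,014.50 × 0.039 = $429.57
City income tax: $11,014.50 × 0.0181 = $199.36
Social Security (OASDI): $11,849.92 × 0.0535 = $633.97
State unemployment insurance (employee share): $11,849.92 × 0.006 = $71.10
Legal plan premium: $125.09
Total deductions = $835.42 + $2,544.35 + $429.57 + $199.36 + $633.97 + $71.10 + $125.09 = $4,838.86
Net pay = $11,849.92 − $4,838.86 = $7,011.06

$7,011.06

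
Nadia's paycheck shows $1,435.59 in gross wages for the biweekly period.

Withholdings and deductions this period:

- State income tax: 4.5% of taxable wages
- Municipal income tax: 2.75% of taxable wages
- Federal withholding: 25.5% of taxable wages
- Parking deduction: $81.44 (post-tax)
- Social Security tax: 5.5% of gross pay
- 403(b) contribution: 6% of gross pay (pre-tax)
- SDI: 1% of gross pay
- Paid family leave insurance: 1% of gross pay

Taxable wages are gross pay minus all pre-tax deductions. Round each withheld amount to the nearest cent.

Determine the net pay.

$718.38

403(b) contribution: $1,435.59 × 0.06 = $86.14
Taxable wages = $1,435.59 − $86.14 = $1,349.45
Municipal income tax: $1,349.45 × 0.0275 = $37.11
Federal withholding: $1,349.45 × 0.255 = $344.11
State income tax: $1,349.45 × 0.045 = $60.73
SDI: $1,435.59 × 0.01 = $14.36
Social Security tax: $1,435.59 × 0.055 = $78.96
Paid family leave insurance: $1,435.59 × 0.01 = $14.36
Parking deduction: $81.44
Total deductions = $86.14 + $37.11 + $344.11 + $60.73 + $14.36 + $78.96 + $14.36 + $81.44 = $717.21
Net pay = $1,435.59 − $717.21 = $718.38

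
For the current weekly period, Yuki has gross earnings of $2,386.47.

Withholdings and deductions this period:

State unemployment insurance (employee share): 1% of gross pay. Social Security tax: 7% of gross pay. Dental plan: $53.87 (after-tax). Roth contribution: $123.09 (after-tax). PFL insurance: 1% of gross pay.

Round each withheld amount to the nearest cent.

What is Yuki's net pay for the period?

State unemployment insurance (employee share): $2,386.47 × 0.01 = $23.86
PFL insurance: $2,386.47 × 0.01 = $23.86
Social Security tax: $2,386.47 × 0.07 = $167.05
Dental plan: $53.87
Roth contribution: $123.09
Total deductions = $23.86 + $23.86 + $167.05 + $53.87 + $123.09 = $391.73
Net pay = $2,386.47 − $391.73 = $1,994.74

$1,994.74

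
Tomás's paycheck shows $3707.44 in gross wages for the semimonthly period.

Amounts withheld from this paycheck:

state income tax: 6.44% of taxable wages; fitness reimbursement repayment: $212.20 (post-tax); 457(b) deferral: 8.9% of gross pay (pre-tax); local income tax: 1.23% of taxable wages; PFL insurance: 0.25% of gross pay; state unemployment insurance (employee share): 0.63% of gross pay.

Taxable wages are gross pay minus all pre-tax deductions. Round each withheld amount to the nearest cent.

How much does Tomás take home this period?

457(b) deferral: $3707.44 × 0.089 = $329.96
Taxable wages = $3707.44 − $329.96 = $3377.48
Local income tax: $3377.48 × 0.0123 = $41.54
State income tax: $3377.48 × 0.0644 = $217.51
State unemployment insurance (employee share): $3707.44 × 0.0063 = $23.36
PFL insurance: $3707.44 × 0.0025 = $9.27
Fitness reimbursement repayment: $212.20
Total deductions = $329.96 + $41.54 + $217.51 + $23.36 + $9.27 + $212.20 = $833.84
Net pay = $3707.44 − $833.84 = $2873.60

$2873.60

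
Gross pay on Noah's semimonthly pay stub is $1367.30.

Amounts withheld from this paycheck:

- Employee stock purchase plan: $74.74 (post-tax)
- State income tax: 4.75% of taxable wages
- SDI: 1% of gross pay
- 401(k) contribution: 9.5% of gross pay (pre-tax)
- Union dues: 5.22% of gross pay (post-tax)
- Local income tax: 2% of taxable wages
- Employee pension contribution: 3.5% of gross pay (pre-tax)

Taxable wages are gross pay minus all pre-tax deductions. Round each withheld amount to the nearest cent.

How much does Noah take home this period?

$949.48

Employee pension contribution: $1367.30 × 0.035 = $47.86
401(k) contribution: $1367.30 × 0.095 = $129.89
Pre-tax total = $47.86 + $129.89 = $177.75
Taxable wages = $1367.30 − $177.75 = $1189.55
State income tax: $1189.55 × 0.0475 = $56.50
Local income tax: $1189.55 × 0.02 = $23.79
SDI: $1367.30 × 0.01 = $13.67
Union dues: $1367.30 × 0.0522 = $71.37
Employee stock purchase plan: $74.74
Total deductions = $47.86 + $129.89 + $56.50 + $23.79 + $13.67 + $71.37 + $74.74 = $417.82
Net pay = $1367.30 − $417.82 = $949.48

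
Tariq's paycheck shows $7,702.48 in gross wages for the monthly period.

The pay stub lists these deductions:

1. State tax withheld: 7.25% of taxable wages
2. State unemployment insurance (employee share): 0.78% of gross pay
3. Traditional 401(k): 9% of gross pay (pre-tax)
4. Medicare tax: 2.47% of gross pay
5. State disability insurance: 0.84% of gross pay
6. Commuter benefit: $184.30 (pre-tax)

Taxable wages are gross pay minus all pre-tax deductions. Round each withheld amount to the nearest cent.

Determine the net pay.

Traditional 401(k): $7,702.48 × 0.09 = $693.22
Commuter benefit: $184.30
Pre-tax total = $693.22 + $184.30 = $877.52
Taxable wages = $7,702.48 − $877.52 = $6,824.96
State tax withheld: $6,824.96 × 0.0725 = $494.81
State unemployment insurance (employee share): $7,702.48 × 0.0078 = $60.08
Medicare tax: $7,702.48 × 0.0247 = $190.25
State disability insurance: $7,702.48 × 0.0084 = $64.70
Total deductions = $693.22 + $184.30 + $494.81 + $60.08 + $190.25 + $64.70 = $1,687.36
Net pay = $7,702.48 − $1,687.36 = $6,015.12

$6,015.12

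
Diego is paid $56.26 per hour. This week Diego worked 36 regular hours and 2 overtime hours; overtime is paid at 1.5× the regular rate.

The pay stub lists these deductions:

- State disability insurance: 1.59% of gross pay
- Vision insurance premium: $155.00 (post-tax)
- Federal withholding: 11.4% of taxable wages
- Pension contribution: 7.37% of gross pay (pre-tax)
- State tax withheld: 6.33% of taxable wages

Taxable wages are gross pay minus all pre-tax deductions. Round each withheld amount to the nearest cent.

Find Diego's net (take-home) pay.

$1482.19

Regular pay: 36 × $56.26 = $2025.36
Overtime pay: 2 × $56.26 × 1.5 = $168.78
Gross pay = $2025.36 + $168.78 = $2194.14
Pension contribution: $2194.14 × 0.0737 = $161.71
Taxable wages = $2194.14 − $161.71 = $2032.43
State tax withheld: $2032.43 × 0.0633 = $128.65
Federal withholding: $2032.43 × 0.114 = $231.70
State disability insurance: $2194.14 × 0.0159 = $34.89
Vision insurance premium: $155.00
Total deductions = $161.71 + $128.65 + $231.70 + $34.89 + $155.00 = $711.95
Net pay = $2194.14 − $711.95 = $1482.19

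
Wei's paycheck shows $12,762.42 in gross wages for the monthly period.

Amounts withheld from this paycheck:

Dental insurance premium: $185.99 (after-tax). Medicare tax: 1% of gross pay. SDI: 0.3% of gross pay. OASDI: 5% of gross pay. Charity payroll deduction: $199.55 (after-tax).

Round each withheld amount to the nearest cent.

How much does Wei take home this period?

$11,572.85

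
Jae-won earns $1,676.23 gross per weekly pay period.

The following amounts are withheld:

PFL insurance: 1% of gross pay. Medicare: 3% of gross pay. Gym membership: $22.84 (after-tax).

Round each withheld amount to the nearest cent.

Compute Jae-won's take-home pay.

Medicare: $1,676.23 × 0.03 = $50.29
PFL insurance: $1,676.23 × 0.01 = $16.76
Gym membership: $22.84
Total deductions = $50.29 + $16.76 + $22.84 = $89.89
Net pay = $1,676.23 − $89.89 = $1,586.34

$1,586.34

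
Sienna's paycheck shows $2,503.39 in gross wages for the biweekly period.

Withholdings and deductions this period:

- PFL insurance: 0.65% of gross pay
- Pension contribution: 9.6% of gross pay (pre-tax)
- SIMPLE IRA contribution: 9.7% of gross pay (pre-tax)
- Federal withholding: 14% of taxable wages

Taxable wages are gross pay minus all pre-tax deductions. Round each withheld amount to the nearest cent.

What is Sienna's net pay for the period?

$1,721.13

Pension contribution: $2,503.39 × 0.096 = $240.33
SIMPLE IRA contribution: $2,503.39 × 0.097 = $242.83
Pre-tax total = $240.33 + $242.83 = $483.16
Taxable wages = $2,503.39 − $483.16 = $2,020.23
Federal withholding: $2,020.23 × 0.14 = $282.83
PFL insurance: $2,503.39 × 0.0065 = $16.27
Total deductions = $240.33 + $242.83 + $282.83 + $16.27 = $782.26
Net pay = $2,503.39 − $782.26 = $1,721.13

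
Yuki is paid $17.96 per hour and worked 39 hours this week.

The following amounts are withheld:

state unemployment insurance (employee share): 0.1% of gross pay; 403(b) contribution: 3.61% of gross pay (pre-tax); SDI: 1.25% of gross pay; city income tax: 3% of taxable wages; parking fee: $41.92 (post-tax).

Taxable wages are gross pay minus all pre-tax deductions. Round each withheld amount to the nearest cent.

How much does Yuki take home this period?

$603.52

Gross pay: 39 × $17.96 = $700.44
403(b) contribution: $700.44 × 0.0361 = $25.29
Taxable wages = $700.44 − $25.29 = $675.15
City income tax: $675.15 × 0.03 = $20.25
SDI: $700.44 × 0.0125 = $8.76
State unemployment insurance (employee share): $700.44 × 0.001 = $0.70
Parking fee: $41.92
Total deductions = $25.29 + $20.25 + $8.76 + $0.70 + $41.92 = $96.92
Net pay = $700.44 − $96.92 = $603.52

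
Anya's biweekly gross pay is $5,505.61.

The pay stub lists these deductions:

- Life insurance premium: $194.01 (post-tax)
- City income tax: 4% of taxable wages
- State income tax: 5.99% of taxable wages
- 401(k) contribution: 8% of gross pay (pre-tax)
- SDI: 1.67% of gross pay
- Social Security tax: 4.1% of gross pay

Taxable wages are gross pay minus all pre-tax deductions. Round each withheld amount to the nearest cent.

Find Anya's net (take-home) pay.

$4,047.47

401(k) contribution: $5,505.61 × 0.08 = $440.45
Taxable wages = $5,505.61 − $440.45 = $5,065.16
City income tax: $5,065.16 × 0.04 = $202.61
State income tax: $5,065.16 × 0.0599 = $303.40
Social Security tax: $5,505.61 × 0.041 = $225.73
SDI: $5,505.61 × 0.0167 = $91.94
Life insurance premium: $194.01
Total deductions = $440.45 + $202.61 + $303.40 + $225.73 + $91.94 + $194.01 = $1,458.14
Net pay = $5,505.61 − $1,458.14 = $4,047.47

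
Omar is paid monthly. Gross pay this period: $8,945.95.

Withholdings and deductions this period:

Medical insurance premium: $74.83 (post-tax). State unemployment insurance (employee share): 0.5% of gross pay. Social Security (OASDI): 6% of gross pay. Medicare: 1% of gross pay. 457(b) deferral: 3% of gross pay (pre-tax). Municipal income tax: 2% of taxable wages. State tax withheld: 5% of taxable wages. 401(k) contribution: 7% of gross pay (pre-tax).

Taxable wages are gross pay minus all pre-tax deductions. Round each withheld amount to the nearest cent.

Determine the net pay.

$6,741.97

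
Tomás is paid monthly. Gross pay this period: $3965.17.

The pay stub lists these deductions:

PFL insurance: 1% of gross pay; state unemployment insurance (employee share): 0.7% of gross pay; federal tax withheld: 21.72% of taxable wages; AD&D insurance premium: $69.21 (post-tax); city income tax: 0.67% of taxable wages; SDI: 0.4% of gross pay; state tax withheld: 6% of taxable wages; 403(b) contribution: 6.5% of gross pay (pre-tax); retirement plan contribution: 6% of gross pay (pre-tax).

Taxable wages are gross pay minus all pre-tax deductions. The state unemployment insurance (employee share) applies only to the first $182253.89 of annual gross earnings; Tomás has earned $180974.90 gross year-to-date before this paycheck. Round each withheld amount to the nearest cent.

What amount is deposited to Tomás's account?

403(b) contribution: $3965.17 × 0.065 = $257.74
Retirement plan contribution: $3965.17 × 0.06 = $237.91
Pre-tax total = $257.74 + $237.91 = $495.65
Taxable wages = $3965.17 − $495.65 = $3469.52
City income tax: $3469.52 × 0.0067 = $23.25
Federal tax withheld: $3469.52 × 0.2172 = $753.58
State tax withheld: $3469.52 × 0.06 = $208.17
State unemployment insurance (employee share): only $182253.89 − $180974.90 = $1278.99 of this check is subject → $1278.99 × 0.007 = $8.95
PFL insurance: $3965.17 × 0.01 = $39.65
SDI: $3965.17 × 0.004 = $15.86
AD&D insurance premium: $69.21
Total deductions = $257.74 + $237.91 + $23.25 + $753.58 + $208.17 + $8.95 + $39.65 + $15.86 + $69.21 = $1614.32
Net pay = $3965.17 − $1614.32 = $2350.85

$2350.85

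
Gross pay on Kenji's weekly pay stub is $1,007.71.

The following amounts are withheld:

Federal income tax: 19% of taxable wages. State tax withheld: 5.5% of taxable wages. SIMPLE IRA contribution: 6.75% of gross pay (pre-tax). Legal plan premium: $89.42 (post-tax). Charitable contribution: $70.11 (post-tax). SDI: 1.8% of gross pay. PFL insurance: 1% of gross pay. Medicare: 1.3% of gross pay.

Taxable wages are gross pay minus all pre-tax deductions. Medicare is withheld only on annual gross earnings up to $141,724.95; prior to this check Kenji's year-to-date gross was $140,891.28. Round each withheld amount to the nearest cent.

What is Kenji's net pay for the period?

SIMPLE IRA contribution: $1,007.71 × 0.0675 = $68.02
Taxable wages = $1,007.71 − $68.02 = $939.69
Federal income tax: $939.69 × 0.19 = $178.54
State tax withheld: $939.69 × 0.055 = $51.68
PFL insurance: $1,007.71 × 0.01 = $10.08
Medicare: only $141,724.95 − $140,891.28 = $833.67 of this check is subject → $833.67 × 0.013 = $10.84
SDI: $1,007.71 × 0.018 = $18.14
Charitable contribution: $70.11
Legal plan premium: $89.42
Total deductions = $68.02 + $178.54 + $51.68 + $10.08 + $10.84 + $18.14 + $70.11 + $89.42 = $496.83
Net pay = $1,007.71 − $496.83 = $510.88

$510.88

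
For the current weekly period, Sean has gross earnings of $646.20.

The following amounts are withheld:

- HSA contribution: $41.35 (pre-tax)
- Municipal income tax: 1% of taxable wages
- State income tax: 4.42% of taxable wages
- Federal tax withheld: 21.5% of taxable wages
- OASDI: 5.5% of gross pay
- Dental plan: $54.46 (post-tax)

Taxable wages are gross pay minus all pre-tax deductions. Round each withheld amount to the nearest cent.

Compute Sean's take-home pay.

HSA contribution: $41.35
Taxable wages = $646.20 − $41.35 = $604.85
Municipal income tax: $604.85 × 0.01 = $6.05
State income tax: $604.85 × 0.0442 = $26.73
Federal tax withheld: $604.85 × 0.215 = $130.04
OASDI: $646.20 × 0.055 = $35.54
Dental plan: $54.46
Total deductions = $41.35 + $6.05 + $26.73 + $130.04 + $35.54 + $54.46 = $294.17
Net pay = $646.20 − $294.17 = $352.03

$352.03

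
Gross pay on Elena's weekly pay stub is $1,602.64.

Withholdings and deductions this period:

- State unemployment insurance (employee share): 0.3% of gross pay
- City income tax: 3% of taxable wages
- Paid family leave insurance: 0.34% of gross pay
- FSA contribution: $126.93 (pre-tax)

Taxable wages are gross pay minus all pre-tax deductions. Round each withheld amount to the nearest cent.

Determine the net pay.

$1,421.18

FSA contribution: $126.93
Taxable wages = $1,602.64 − $126.93 = $1,475.71
City income tax: $1,475.71 × 0.03 = $44.27
Paid family leave insurance: $1,602.64 × 0.0034 = $5.45
State unemployment insurance (employee share): $1,602.64 × 0.003 = $4.81
Total deductions = $126.93 + $44.27 + $5.45 + $4.81 = $181.46
Net pay = $1,602.64 − $181.46 = $1,421.18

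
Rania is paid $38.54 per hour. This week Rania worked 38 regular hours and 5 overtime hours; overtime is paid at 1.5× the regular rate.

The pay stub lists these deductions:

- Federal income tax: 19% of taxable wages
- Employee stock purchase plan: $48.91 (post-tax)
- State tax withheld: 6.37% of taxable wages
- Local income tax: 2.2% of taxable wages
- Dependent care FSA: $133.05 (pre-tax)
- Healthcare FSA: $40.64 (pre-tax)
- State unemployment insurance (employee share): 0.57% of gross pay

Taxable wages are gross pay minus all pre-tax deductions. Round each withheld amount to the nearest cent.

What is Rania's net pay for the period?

$1085.39

Regular pay: 38 × $38.54 = $1464.52
Overtime pay: 5 × $38.54 × 1.5 = $289.05
Gross pay = $1464.52 + $289.05 = $1753.57
Healthcare FSA: $40.64
Dependent care FSA: $133.05
Pre-tax total = $40.64 + $133.05 = $173.69
Taxable wages = $1753.57 − $173.69 = $1579.88
State tax withheld: $1579.88 × 0.0637 = $100.64
Local income tax: $1579.88 × 0.022 = $34.76
Federal income tax: $1579.88 × 0.19 = $300.18
State unemployment insurance (employee share): $1753.57 × 0.0057 = $10.00
Employee stock purchase plan: $48.91
Total deductions = $40.64 + $133.05 + $100.64 + $34.76 + $300.18 + $10.00 + $48.91 = $668.18
Net pay = $1753.57 − $668.18 = $1085.39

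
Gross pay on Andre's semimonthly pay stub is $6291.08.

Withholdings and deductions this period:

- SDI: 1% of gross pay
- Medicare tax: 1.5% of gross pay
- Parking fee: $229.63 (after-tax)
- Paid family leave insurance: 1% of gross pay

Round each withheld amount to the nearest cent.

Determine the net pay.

$5841.26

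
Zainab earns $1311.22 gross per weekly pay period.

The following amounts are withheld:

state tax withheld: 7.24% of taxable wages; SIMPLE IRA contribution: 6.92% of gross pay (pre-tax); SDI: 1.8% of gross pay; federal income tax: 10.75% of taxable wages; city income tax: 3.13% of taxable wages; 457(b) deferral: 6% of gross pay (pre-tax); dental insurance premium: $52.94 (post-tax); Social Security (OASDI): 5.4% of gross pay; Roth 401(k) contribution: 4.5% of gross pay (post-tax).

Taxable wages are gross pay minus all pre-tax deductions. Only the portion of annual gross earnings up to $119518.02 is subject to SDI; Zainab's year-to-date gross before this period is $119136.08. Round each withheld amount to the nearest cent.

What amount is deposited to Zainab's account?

$711.04

457(b) deferral: $1311.22 × 0.06 = $78.67
SIMPLE IRA contribution: $1311.22 × 0.0692 = $90.74
Pre-tax total = $78.67 + $90.74 = $169.41
Taxable wages = $1311.22 − $169.41 = $1141.81
Federal income tax: $1141.81 × 0.1075 = $122.74
City income tax: $1141.81 × 0.0313 = $35.74
State tax withheld: $1141.81 × 0.0724 = $82.67
Social Security (OASDI): $1311.22 × 0.054 = $70.81
SDI: only $119518.02 − $119136.08 = $381.94 of this check is subject → $381.94 × 0.018 = $6.87
Dental insurance premium: $52.94
Roth 401(k) contribution: $1311.22 × 0.045 = $59.00
Total deductions = $78.67 + $90.74 + $122.74 + $35.74 + $82.67 + $70.81 + $6.87 + $52.94 + $59.00 = $600.18
Net pay = $1311.22 − $600.18 = $711.04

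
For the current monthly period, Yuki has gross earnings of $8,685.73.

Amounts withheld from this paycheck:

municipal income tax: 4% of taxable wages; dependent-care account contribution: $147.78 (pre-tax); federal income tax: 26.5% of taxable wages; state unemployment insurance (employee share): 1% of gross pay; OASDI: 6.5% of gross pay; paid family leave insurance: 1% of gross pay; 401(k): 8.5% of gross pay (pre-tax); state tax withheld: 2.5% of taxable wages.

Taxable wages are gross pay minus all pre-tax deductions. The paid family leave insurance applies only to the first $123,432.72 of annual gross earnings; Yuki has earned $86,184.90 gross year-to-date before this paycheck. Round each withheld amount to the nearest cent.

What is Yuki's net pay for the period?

Dependent-care account contribution: $147.78
401(k): $8,685.73 × 0.085 = $738.29
Pre-tax total = $147.78 + $738.29 = $886.07
Taxable wages = $8,685.73 − $886.07 = $7,799.66
State tax withheld: $7,799.66 × 0.025 = $194.99
Municipal income tax: $7,799.66 × 0.04 = $311.99
Federal income tax: $7,799.66 × 0.265 = $2,066.91
OASDI: $8,685.73 × 0.065 = $564.57
Paid family leave insurance: cap not yet reached, full $8,685.73 is subject → $8,685.73 × 0.01 = $86.86
State unemployment insurance (employee share): $8,685.73 × 0.01 = $86.86
Total deductions = $147.78 + $738.29 + $194.99 + $311.99 + $2,066.91 + $564.57 + $86.86 + $86.86 = $4,198.25
Net pay = $8,685.73 − $4,198.25 = $4,487.48

$4,487.48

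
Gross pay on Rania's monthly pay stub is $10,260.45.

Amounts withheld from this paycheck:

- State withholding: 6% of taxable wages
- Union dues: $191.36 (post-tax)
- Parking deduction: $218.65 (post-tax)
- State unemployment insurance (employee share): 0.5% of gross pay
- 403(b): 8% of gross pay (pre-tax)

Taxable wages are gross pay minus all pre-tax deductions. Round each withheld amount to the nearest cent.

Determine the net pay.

$8,411.92

403(b): $10,260.45 × 0.08 = $820.84
Taxable wages = $10,260.45 − $820.84 = $9,439.61
State withholding: $9,439.61 × 0.06 = $566.38
State unemployment insurance (employee share): $10,260.45 × 0.005 = $51.30
Union dues: $191.36
Parking deduction: $218.65
Total deductions = $820.84 + $566.38 + $51.30 + $191.36 + $218.65 = $1,848.53
Net pay = $10,260.45 − $1,848.53 = $8,411.92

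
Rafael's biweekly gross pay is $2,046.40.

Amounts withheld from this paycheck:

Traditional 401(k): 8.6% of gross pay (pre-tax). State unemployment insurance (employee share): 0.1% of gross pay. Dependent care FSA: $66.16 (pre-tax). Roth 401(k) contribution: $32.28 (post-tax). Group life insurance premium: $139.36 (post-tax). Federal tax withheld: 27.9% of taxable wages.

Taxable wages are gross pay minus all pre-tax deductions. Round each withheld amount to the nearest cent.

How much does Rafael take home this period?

$1,127.17

Dependent care FSA: $66.16
Traditional 401(k): $2,046.40 × 0.086 = $175.99
Pre-tax total = $66.16 + $175.99 = $242.15
Taxable wages = $2,046.40 − $242.15 = $1,804.25
Federal tax withheld: $1,804.25 × 0.279 = $503.39
State unemployment insurance (employee share): $2,046.40 × 0.001 = $2.05
Roth 401(k) contribution: $32.28
Group life insurance premium: $139.36
Total deductions = $66.16 + $175.99 + $503.39 + $2.05 + $32.28 + $139.36 = $919.23
Net pay = $2,046.40 − $919.23 = $1,127.17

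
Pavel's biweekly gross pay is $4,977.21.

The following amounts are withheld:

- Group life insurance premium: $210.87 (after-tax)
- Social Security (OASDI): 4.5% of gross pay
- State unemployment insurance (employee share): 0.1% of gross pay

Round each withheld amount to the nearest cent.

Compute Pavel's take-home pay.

State unemployment insurance (employee share): $4,977.21 × 0.001 = $4.98
Social Security (OASDI): $4,977.21 × 0.045 = $223.97
Group life insurance premium: $210.87
Total deductions = $4.98 + $223.97 + $210.87 = $439.82
Net pay = $4,977.21 − $439.82 = $4,537.39

$4,537.39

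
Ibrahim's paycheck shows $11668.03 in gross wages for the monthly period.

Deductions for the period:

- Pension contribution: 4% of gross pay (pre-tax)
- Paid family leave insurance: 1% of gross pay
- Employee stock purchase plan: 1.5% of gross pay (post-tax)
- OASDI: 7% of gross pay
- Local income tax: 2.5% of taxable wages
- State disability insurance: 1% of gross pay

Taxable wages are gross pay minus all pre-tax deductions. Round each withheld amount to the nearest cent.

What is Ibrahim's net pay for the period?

Pension contribution: $11668.03 × 0.04 = $466.72
Taxable wages = $11668.03 − $466.72 = $11201.31
Local income tax: $11201.31 × 0.025 = $280.03
OASDI: $11668.03 × 0.07 = $816.76
State disability insurance: $11668.03 × 0.01 = $116.68
Paid family leave insurance: $11668.03 × 0.01 = $116.68
Employee stock purchase plan: $11668.03 × 0.015 = $175.02
Total deductions = $466.72 + $280.03 + $816.76 + $116.68 + $116.68 + $175.02 = $1971.89
Net pay = $11668.03 − $1971.89 = $9696.14

$9696.14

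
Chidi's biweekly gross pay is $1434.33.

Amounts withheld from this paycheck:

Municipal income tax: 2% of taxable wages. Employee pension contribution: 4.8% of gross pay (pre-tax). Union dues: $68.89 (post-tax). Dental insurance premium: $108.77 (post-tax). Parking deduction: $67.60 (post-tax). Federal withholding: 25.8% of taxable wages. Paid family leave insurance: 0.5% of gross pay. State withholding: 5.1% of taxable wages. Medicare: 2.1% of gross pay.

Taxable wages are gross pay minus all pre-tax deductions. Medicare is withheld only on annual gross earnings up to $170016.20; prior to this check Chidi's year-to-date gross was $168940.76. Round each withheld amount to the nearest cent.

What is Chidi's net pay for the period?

$641.23

Employee pension contribution: $1434.33 × 0.048 = $68.85
Taxable wages = $1434.33 − $68.85 = $1365.48
Federal withholding: $1365.48 × 0.258 = $352.29
Municipal income tax: $1365.48 × 0.02 = $27.31
State withholding: $1365.48 × 0.051 = $69.64
Paid family leave insurance: $1434.33 × 0.005 = $7.17
Medicare: only $170016.20 − $168940.76 = $1075.44 of this check is subject → $1075.44 × 0.021 = $22.58
Dental insurance premium: $108.77
Union dues: $68.89
Parking deduction: $67.60
Total deductions = $68.85 + $352.29 + $27.31 + $69.64 + $7.17 + $22.58 + $108.77 + $68.89 + $67.60 = $793.10
Net pay = $1434.33 − $793.10 = $641.23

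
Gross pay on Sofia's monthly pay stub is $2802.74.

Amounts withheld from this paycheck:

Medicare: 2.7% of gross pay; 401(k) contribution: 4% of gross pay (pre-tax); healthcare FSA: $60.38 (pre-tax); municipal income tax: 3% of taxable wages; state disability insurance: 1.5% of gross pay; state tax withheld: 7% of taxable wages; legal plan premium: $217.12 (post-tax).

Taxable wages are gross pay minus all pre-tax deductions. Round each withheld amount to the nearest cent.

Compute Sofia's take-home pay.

$2032.39

401(k) contribution: $2802.74 × 0.04 = $112.11
Healthcare FSA: $60.38
Pre-tax total = $112.11 + $60.38 = $172.49
Taxable wages = $2802.74 − $172.49 = $2630.25
State tax withheld: $2630.25 × 0.07 = $184.12
Municipal income tax: $2630.25 × 0.03 = $78.91
Medicare: $2802.74 × 0.027 = $75.67
State disability insurance: $2802.74 × 0.015 = $42.04
Legal plan premium: $217.12
Total deductions = $112.11 + $60.38 + $184.12 + $78.91 + $75.67 + $42.04 + $217.12 = $770.35
Net pay = $2802.74 − $770.35 = $2032.39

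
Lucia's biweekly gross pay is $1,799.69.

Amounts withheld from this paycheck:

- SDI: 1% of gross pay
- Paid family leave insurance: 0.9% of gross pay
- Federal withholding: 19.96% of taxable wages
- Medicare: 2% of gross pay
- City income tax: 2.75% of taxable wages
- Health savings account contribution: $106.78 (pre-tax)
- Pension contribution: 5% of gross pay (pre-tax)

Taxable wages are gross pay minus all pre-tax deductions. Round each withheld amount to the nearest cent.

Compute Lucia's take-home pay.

Health savings account contribution: $106.78
Pension contribution: $1,799.69 × 0.05 = $89.98
Pre-tax total = $106.78 + $89.98 = $196.76
Taxable wages = $1,799.69 − $196.76 = $1,602.93
City income tax: $1,602.93 × 0.0275 = $44.08
Federal withholding: $1,602.93 × 0.1996 = $319.94
Medicare: $1,799.69 × 0.02 = $35.99
Paid family leave insurance: $1,799.69 × 0.009 = $16.20
SDI: $1,799.69 × 0.01 = $18.00
Total deductions = $106.78 + $89.98 + $44.08 + $319.94 + $35.99 + $16.20 + $18.00 = $630.97
Net pay = $1,799.69 − $630.97 = $1,168.72

$1,168.72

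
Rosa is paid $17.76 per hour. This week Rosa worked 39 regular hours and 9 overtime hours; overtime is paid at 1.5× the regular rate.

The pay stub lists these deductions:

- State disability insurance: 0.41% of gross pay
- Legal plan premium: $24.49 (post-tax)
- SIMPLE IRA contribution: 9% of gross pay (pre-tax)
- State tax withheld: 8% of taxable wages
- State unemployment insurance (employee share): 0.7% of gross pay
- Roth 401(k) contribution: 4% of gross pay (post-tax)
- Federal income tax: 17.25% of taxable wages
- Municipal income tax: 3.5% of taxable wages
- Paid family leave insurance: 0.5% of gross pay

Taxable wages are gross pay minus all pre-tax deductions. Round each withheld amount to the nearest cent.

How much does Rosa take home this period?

$527.74

Regular pay: 39 × $17.76 = $692.64
Overtime pay: 9 × $17.76 × 1.5 = $239.76
Gross pay = $692.64 + $239.76 = $932.40
SIMPLE IRA contribution: $932.40 × 0.09 = $83.92
Taxable wages = $932.40 − $83.92 = $848.48
State tax withheld: $848.48 × 0.08 = $67.88
Federal income tax: $848.48 × 0.1725 = $146.36
Municipal income tax: $848.48 × 0.035 = $29.70
State disability insurance: $932.40 × 0.0041 = $3.82
Paid family leave insurance: $932.40 × 0.005 = $4.66
State unemployment insurance (employee share): $932.40 × 0.007 = $6.53
Legal plan premium: $24.49
Roth 401(k) contribution: $932.40 × 0.04 = $37.30
Total deductions = $83.92 + $67.88 + $146.36 + $29.70 + $3.82 + $4.66 + $6.53 + $24.49 + $37.30 = $404.66
Net pay = $932.40 − $404.66 = $527.74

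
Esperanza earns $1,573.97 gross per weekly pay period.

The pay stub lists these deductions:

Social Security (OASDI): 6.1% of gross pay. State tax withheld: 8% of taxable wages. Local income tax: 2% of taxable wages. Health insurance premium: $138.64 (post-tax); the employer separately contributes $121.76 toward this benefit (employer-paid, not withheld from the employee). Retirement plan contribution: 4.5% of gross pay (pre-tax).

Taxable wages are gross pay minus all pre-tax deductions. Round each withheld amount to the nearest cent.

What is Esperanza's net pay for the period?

Retirement plan contribution: $1,573.97 × 0.045 = $70.83
Taxable wages = $1,573.97 − $70.83 = $1,503.14
State tax withheld: $1,503.14 × 0.08 = $120.25
Local income tax: $1,503.14 × 0.02 = $30.06
Social Security (OASDI): $1,573.97 × 0.061 = $96.01
Health insurance premium: $138.64
(Employer's $121.76 toward health insurance premium is not withheld from the employee.)
Total deductions = $70.83 + $120.25 + $30.06 + $96.01 + $138.64 = $455.79
Net pay = $1,573.97 − $455.79 = $1,118.18

$1,118.18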